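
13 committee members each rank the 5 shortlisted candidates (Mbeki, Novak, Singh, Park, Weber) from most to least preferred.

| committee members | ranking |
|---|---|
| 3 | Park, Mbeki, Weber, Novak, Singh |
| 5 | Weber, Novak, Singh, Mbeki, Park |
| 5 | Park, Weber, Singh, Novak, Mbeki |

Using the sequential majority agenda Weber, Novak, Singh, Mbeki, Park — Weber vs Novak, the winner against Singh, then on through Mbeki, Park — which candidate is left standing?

Park

Round 1: Weber vs Novak — 13–0, Weber advances.
Round 2: Weber vs Singh — 13–0, Weber advances.
Round 3: Weber vs Mbeki — 10–3, Weber advances.
Round 4: Weber vs Park — 5–8, Park advances.
Park survives the agenda.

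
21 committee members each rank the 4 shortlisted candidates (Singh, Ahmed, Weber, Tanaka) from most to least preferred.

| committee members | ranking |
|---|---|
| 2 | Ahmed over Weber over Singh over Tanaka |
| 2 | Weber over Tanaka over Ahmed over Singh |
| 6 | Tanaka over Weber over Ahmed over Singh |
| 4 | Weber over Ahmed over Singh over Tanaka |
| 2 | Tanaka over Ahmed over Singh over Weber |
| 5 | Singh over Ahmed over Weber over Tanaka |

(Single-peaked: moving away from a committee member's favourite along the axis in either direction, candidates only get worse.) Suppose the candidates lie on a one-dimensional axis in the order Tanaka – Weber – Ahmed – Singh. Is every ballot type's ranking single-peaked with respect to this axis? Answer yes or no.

no

Axis positions: Tanaka=1, Weber=2, Ahmed=3, Singh=4.
Ballot type 1 (peak Ahmed at position 3): ranking walks positions 3-2-4-1, expanding outward from the peak — single-peaked.
Ballot type 2 (peak Weber at position 2): ranking walks positions 2-1-3-4, expanding outward from the peak — single-peaked.
Ballot type 3 (peak Tanaka at position 1): ranking walks positions 1-2-3-4, expanding outward from the peak — single-peaked.
Ballot type 4 (peak Weber at position 2): ranking walks positions 2-3-4-1, expanding outward from the peak — single-peaked.
Ballot type 5: ranking walks positions 1-3-4-2; Ahmed is ranked above Weber even though Weber lies between Ahmed and the peak Tanaka on the axis — preferences dip and rise again. Not single-peaked.
Ballot type 6 (peak Singh at position 4): ranking walks positions 4-3-2-1, expanding outward from the peak — single-peaked.
Ballot type 5 violates single-peakedness, so the profile is not single-peaked on this axis.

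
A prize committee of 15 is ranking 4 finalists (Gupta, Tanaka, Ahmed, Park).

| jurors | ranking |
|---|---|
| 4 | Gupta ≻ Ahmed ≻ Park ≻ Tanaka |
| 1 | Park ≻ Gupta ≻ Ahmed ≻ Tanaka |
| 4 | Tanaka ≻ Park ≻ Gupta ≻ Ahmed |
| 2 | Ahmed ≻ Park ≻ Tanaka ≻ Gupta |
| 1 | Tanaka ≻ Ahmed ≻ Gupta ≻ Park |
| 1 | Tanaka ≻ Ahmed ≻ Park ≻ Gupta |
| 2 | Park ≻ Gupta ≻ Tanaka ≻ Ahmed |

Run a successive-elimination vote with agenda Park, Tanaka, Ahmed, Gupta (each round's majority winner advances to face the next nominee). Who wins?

Gupta

Round 1: Park vs Tanaka — 9–6, Park advances.
Round 2: Park vs Ahmed — 7–8, Ahmed advances.
Round 3: Ahmed vs Gupta — 4–11, Gupta advances.
Gupta survives the agenda.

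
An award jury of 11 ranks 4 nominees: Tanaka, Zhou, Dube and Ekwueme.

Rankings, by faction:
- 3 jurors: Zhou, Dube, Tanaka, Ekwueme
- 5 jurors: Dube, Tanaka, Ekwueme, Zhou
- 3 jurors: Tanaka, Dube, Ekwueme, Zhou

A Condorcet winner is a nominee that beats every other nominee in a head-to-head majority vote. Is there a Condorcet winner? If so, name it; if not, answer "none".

Pairwise majorities:
Tanaka vs Zhou: Tanaka wins 8–3.
Tanaka–Dube: Dube 8–3.
Tanaka–Ekwueme: Tanaka 11–0.
Zhou vs Dube: Dube wins 8–3.
Zhou vs Ekwueme: Ekwueme, 8–3.
Dube vs Ekwueme: Dube, 11–0.
Dube beats each of Tanaka, Zhou, Ekwueme — Dube is the Condorcet winner.

Dube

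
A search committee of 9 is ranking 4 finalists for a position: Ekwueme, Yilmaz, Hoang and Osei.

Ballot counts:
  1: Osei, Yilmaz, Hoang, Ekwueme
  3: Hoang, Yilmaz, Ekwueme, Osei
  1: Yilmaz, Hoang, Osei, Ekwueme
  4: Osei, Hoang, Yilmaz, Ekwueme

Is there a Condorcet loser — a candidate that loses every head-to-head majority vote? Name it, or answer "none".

Pairwise majorities:
Ekwueme vs Yilmaz: 0 to 9, Yilmaz.
Ekwueme vs Hoang: Hoang, 9–0.
Ekwueme–Osei: Osei 6–3.
Yilmaz vs Hoang: Hoang wins 7–2.
Yilmaz vs Osei: 3+1 = 4 for Yilmaz, 5 for Osei — Osei by 5–4.
Hoang vs Osei: 4 to 5, Osei.
Ekwueme is beaten in every head-to-head and is the Condorcet loser.

Ekwueme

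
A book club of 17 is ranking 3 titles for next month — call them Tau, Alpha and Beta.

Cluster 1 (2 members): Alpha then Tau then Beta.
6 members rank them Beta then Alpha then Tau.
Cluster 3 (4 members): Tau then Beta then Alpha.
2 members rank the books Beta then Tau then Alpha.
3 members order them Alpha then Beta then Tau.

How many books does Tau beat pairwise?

0

Tau against each rival (17 members):
Tau vs Alpha: Alpha wins 11–6.
Tau vs Beta: Tau is ranked higher on 2+4 = 6 ballots, Beta on 11. Beta wins 11–6.
Tau beats no one; loses to Alpha, Beta — 0 pairwise wins.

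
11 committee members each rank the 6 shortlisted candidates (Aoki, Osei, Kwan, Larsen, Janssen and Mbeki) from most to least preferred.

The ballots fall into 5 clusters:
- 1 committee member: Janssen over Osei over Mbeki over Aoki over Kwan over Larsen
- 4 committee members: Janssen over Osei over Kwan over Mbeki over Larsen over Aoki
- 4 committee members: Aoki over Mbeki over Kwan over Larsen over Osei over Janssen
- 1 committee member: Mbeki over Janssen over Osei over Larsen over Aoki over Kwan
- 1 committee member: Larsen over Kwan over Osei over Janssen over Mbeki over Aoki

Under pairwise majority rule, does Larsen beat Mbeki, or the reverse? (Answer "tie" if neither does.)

Mbeki

Ballots ranking Larsen above Mbeki: 1.
Ballots ranking Mbeki above Larsen: 11 − 1 = 10.
Mbeki wins the head-to-head 10–1.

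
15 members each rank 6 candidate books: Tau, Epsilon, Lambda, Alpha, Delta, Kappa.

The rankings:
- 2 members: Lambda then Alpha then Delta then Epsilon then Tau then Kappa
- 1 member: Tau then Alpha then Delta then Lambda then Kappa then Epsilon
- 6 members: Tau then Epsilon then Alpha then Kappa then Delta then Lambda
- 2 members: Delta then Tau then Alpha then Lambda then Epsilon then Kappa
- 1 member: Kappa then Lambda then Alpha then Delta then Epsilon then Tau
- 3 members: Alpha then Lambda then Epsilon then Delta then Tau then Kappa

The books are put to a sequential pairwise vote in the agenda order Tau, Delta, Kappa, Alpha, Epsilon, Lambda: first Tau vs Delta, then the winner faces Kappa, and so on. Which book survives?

Round 1: Tau vs Delta — 7–8, Delta advances.
Round 2: Delta vs Kappa — 8–7, Delta advances.
Round 3: Delta vs Alpha — 2–13, Alpha advances.
Round 4: Alpha vs Epsilon — 9–6, Alpha advances.
Round 5: Alpha vs Lambda — 12–3, Alpha advances.
Alpha survives the agenda.

Alpha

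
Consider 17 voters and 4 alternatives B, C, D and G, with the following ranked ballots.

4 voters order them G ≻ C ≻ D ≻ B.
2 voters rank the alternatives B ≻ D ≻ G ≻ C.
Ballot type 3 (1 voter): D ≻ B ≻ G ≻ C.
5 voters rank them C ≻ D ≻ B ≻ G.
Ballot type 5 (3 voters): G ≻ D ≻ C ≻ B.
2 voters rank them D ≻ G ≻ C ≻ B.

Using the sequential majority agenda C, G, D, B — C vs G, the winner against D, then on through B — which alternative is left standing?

Round 1: C vs G — 5–12, G advances.
Round 2: G vs D — 7–10, D advances.
Round 3: D vs B — 15–2, D advances.
The agenda winner is D.

D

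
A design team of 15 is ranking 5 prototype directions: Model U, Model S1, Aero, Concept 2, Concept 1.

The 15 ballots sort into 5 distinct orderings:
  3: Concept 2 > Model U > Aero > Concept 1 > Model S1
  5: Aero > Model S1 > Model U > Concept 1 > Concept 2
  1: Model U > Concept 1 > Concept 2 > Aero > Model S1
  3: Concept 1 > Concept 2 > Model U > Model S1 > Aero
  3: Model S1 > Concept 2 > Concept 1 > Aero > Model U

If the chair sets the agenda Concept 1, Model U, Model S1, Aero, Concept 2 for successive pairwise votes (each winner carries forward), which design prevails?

Concept 2

Round 1: Concept 1 vs Model U — 6–9, Model U advances.
Round 2: Model U vs Model S1 — 7–8, Model S1 advances.
Round 3: Model S1 vs Aero — 6–9, Aero advances.
Round 4: Aero vs Concept 2 — 5–10, Concept 2 advances.
The agenda winner is Concept 2.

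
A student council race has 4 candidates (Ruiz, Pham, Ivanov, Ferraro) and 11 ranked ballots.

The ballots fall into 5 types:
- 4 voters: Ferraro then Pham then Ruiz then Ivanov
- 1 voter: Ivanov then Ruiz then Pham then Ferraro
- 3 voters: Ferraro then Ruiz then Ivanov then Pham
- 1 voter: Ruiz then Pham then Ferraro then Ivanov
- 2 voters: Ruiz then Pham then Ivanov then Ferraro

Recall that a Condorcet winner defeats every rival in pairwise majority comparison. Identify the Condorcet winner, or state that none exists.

Ferraro

Pairwise majorities:
Ruiz vs Pham: Ruiz, 7–4.
Ruiz–Ivanov: Ruiz 10–1.
Ruiz–Ferraro: Ferraro 7–4.
Pham–Ivanov: Pham 7–4.
Pham vs Ferraro: Ferraro, 7–4.
Ivanov vs Ferraro: Ferraro wins 8–3.
Ferraro beats each of Ruiz, Pham, Ivanov — Ferraro is the Condorcet winner.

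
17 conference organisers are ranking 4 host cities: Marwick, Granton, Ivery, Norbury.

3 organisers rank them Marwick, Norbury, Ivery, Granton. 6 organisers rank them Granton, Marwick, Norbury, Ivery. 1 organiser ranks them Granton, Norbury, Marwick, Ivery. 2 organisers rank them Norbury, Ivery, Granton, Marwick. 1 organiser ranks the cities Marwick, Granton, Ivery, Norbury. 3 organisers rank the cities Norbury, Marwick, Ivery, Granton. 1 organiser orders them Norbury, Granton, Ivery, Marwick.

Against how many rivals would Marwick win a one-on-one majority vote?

2

Marwick against each rival (17 organisers):
Marwick–Granton: Granton 10–7.
Marwick vs Ivery: Marwick, 14–3.
Marwick vs Norbury: 10 to 7, Marwick.
Marwick beats Ivery, Norbury; loses to Granton — 2 pairwise wins.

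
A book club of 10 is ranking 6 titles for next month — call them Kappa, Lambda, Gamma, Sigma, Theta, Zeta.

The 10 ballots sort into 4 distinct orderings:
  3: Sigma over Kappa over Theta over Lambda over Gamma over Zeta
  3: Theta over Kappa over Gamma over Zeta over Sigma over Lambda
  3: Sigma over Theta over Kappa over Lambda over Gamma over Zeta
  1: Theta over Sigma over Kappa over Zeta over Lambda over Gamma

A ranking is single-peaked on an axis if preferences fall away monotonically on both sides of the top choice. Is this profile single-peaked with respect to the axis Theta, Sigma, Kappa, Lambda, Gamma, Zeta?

Axis positions: Theta=1, Sigma=2, Kappa=3, Lambda=4, Gamma=5, Zeta=6.
Bloc 1 (peak Sigma at position 2): ranking walks positions 2-3-1-4-5-6, expanding outward from the peak — single-peaked.
Bloc 2: ranking walks positions 1-3-5-6-2-4; Kappa is ranked above Sigma even though Sigma lies between Kappa and the peak Theta on the axis — preferences dip and rise again. Not single-peaked.
Bloc 3 (peak Sigma at position 2): ranking walks positions 2-1-3-4-5-6, expanding outward from the peak — single-peaked.
Bloc 4: ranking walks positions 1-2-3-6-4-5; Zeta is ranked above Lambda even though Lambda lies between Zeta and the peak Theta on the axis — preferences dip and rise again. Not single-peaked.
Bloc 2 violates single-peakedness, so the profile is not single-peaked on this axis.

no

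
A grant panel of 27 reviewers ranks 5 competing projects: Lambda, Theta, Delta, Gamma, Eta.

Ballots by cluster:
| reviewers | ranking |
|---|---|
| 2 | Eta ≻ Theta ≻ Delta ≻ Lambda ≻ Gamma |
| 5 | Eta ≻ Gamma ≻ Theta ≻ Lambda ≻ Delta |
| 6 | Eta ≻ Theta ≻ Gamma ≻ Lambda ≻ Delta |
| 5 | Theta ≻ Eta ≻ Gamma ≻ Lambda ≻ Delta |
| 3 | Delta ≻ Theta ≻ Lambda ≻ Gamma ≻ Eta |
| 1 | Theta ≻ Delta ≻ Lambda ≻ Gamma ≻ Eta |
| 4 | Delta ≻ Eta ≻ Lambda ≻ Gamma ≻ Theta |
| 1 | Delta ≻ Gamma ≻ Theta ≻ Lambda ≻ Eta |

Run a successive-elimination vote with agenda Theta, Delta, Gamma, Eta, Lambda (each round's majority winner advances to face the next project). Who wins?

Eta

Round 1: Theta vs Delta — 19–8, Theta advances.
Round 2: Theta vs Gamma — 17–10, Theta advances.
Round 3: Theta vs Eta — 10–17, Eta advances.
Round 4: Eta vs Lambda — 22–5, Eta advances.
The agenda winner is Eta.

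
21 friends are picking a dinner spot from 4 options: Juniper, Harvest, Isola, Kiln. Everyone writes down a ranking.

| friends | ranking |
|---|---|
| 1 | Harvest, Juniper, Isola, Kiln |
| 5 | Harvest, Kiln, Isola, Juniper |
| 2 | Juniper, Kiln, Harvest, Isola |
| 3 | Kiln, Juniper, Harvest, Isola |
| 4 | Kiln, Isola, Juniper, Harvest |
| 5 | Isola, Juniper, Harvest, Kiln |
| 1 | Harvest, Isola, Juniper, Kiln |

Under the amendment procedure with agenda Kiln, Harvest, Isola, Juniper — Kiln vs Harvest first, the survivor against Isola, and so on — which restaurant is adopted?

Round 1: Kiln vs Harvest — 9–12, Harvest advances.
Round 2: Harvest vs Isola — 12–9, Harvest advances.
Round 3: Harvest vs Juniper — 7–14, Juniper advances.
The agenda winner is Juniper.

Juniper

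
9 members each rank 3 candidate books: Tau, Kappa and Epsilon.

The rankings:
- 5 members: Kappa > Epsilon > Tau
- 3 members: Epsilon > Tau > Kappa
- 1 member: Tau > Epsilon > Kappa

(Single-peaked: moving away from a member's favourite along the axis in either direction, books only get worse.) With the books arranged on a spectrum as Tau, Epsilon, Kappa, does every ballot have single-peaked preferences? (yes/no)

yes

Axis positions: Tau=1, Epsilon=2, Kappa=3.
Type 1 (peak Kappa at position 3): ranking walks positions 3-2-1, expanding outward from the peak — single-peaked.
Type 2 (peak Epsilon at position 2): ranking walks positions 2-1-3, expanding outward from the peak — single-peaked.
Type 3 (peak Tau at position 1): ranking walks positions 1-2-3, expanding outward from the peak — single-peaked.
Every ranking is single-peaked on this axis.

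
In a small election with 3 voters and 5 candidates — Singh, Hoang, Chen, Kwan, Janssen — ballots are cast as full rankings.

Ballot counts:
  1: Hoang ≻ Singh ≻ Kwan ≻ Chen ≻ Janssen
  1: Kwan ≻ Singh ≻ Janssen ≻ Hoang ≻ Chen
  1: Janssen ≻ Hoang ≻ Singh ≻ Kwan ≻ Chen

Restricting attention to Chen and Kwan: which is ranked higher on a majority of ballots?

No ballot ranks Chen above Kwan: 0.
Ballots ranking Kwan above Chen: 3 − 0 = 3.
Kwan wins the head-to-head 3–0.

Kwan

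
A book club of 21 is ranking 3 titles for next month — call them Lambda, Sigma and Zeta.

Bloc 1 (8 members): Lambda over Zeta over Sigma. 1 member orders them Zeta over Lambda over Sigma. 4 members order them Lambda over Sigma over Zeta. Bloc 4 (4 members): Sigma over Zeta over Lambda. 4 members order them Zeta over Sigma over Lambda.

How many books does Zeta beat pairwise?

1

Zeta against each rival (21 members):
Zeta–Lambda: Lambda 12–9.
Zeta vs Sigma: Zeta preferred on 8+1+4 = 13 ballots; Zeta wins 13–8.
Zeta beats Sigma; loses to Lambda — 1 pairwise win.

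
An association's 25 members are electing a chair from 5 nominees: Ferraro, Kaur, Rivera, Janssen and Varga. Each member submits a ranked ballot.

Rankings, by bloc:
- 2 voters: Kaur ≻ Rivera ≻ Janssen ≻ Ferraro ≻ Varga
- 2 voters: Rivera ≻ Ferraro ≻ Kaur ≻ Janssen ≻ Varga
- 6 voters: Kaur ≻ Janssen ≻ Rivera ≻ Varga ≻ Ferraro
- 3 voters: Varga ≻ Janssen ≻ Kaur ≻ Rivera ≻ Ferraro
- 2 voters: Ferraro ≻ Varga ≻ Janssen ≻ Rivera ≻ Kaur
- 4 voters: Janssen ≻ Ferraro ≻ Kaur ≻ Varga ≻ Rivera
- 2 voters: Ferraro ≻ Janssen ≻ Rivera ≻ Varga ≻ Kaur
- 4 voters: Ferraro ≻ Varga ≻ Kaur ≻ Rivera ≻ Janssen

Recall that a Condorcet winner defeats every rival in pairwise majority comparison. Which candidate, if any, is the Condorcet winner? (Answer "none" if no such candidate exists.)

Head-to-head results (25 voters):
Ferraro–Kaur: Ferraro 14–11.
Ferraro vs Rivera: Ferraro is ranked higher on 2+4+2+4 = 12 ballots, Rivera on 13. Rivera wins 13–12.
Ferraro vs Janssen: Janssen, 15–10.
Ferraro vs Varga: 16 to 9, Ferraro.
Kaur vs Rivera: Kaur wins 19–6.
Kaur vs Janssen: 2+2+6+4 = 14 for Kaur, 11 for Janssen — Kaur by 14–11.
Kaur vs Varga: Kaur is ranked higher on 2+2+6+4 = 14 ballots, Varga on 11. Kaur wins 14–11.
Rivera–Janssen: Janssen 17–8.
Rivera–Varga: Varga 13–12.
Janssen vs Varga: 2+2+6+4+2 = 16 for Janssen, 9 for Varga — Janssen by 16–9.
No candidate is unbeaten: Ferraro loses to Rivera; Kaur loses to Ferraro; Rivera loses to Kaur; Janssen loses to Kaur; Varga loses to Ferraro. In particular Ferraro > Kaur > Rivera > Ferraro is a majority cycle — no Condorcet winner exists.

none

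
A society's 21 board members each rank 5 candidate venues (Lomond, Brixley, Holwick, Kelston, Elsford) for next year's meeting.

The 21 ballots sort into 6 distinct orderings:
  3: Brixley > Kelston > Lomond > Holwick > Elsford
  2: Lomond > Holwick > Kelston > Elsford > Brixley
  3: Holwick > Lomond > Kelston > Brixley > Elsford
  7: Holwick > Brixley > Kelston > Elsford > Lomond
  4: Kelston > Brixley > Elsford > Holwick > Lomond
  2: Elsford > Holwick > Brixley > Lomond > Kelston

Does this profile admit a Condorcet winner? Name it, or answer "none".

Holwick

Head-to-head results (21 organisers):
Lomond vs Brixley: Lomond preferred on 2+3 = 5 ballots; Brixley wins 16–5.
Lomond vs Holwick: 3+2 = 5 for Lomond, 16 for Holwick — Holwick by 16–5.
Lomond vs Kelston: Lomond preferred on 2+3+2 = 7 ballots; Kelston wins 14–7.
Lomond vs Elsford: Lomond preferred on 3+2+3 = 8 ballots; Elsford wins 13–8.
Brixley vs Holwick: 3+4 = 7 for Brixley, 14 for Holwick — Holwick by 14–7.
Brixley vs Kelston: Brixley preferred on 3+7+2 = 12 ballots; Brixley wins 12–9.
Brixley vs Elsford: Brixley is ranked higher on 3+3+7+4 = 17 ballots, Elsford on 4. Brixley wins 17–4.
Holwick vs Kelston: Holwick preferred on 2+3+7+2 = 14 ballots; Holwick wins 14–7.
Holwick vs Elsford: Holwick is ranked higher on 3+2+3+7 = 15 ballots, Elsford on 6. Holwick wins 15–6.
Kelston vs Elsford: 19 to 2, Kelston.
Holwick defeats every rival head-to-head and is the Condorcet winner.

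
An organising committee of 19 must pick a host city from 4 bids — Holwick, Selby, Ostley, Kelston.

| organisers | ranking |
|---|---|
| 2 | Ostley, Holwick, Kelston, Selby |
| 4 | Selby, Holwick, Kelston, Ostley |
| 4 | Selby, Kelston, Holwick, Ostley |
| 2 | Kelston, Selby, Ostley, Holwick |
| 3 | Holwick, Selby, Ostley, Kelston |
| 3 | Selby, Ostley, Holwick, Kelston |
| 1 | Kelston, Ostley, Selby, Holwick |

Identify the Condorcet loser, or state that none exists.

Head-to-head results (19 organisers):
Holwick vs Selby: Holwick is ranked higher on 2+3 = 5 ballots, Selby on 14. Selby wins 14–5.
Holwick vs Ostley: Holwick, 11–8.
Holwick vs Kelston: Holwick is ranked higher on 2+4+3+3 = 12 ballots, Kelston on 7. Holwick wins 12–7.
Selby vs Ostley: Selby, 16–3.
Selby–Kelston: Selby 14–5.
Ostley vs Kelston: 2+3+3 = 8 for Ostley, 11 for Kelston — Kelston by 11–8.
Ostley is beaten in every head-to-head and is the Condorcet loser.

Ostley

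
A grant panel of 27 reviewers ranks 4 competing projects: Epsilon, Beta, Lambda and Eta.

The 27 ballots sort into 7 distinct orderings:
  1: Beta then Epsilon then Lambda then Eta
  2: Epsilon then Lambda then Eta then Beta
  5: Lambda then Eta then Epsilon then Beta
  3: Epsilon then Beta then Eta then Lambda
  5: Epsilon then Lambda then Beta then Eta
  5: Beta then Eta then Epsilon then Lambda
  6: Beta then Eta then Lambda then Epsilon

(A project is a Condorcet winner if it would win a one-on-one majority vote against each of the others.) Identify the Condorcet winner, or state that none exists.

none

Pairwise majorities:
Epsilon vs Beta: Epsilon preferred on 2+5+3+5 = 15 ballots; Epsilon wins 15–12.
Epsilon vs Lambda: 1+2+3+5+5 = 16 for Epsilon, 11 for Lambda — Epsilon by 16–11.
Epsilon vs Eta: 11 to 16, Eta.
Beta vs Lambda: Beta preferred on 1+3+5+6 = 15 ballots; Beta wins 15–12.
Beta vs Eta: Beta is ranked higher on 1+3+5+5+6 = 20 ballots, Eta on 7. Beta wins 20–7.
Lambda vs Eta: Lambda is ranked higher on 1+2+5+5 = 13 ballots, Eta on 14. Eta wins 14–13.
Every project loses at least once (Epsilon loses to Eta; Beta loses to Epsilon; Lambda loses to Epsilon; Eta loses to Beta). The majority relation contains the cycle Epsilon > Beta > Eta > Epsilon, so there is no Condorcet winner.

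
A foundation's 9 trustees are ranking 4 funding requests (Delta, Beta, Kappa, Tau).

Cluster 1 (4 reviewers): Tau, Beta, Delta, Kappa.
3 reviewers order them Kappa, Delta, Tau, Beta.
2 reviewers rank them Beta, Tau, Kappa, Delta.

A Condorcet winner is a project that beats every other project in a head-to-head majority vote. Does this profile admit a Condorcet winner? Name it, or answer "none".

Tau

Check each pair by majority over 9 ballots:
Delta vs Beta: Beta wins 6–3.
Delta vs Kappa: Delta preferred on 4 ballots; Kappa wins 5–4.
Delta vs Tau: 3 for Delta, 6 for Tau — Tau by 6–3.
Beta vs Kappa: 4+2 = 6 for Beta, 3 for Kappa — Beta by 6–3.
Beta vs Tau: Tau, 7–2.
Kappa–Tau: Tau 6–3.
Only Tau has no losses; Tau is the Condorcet winner.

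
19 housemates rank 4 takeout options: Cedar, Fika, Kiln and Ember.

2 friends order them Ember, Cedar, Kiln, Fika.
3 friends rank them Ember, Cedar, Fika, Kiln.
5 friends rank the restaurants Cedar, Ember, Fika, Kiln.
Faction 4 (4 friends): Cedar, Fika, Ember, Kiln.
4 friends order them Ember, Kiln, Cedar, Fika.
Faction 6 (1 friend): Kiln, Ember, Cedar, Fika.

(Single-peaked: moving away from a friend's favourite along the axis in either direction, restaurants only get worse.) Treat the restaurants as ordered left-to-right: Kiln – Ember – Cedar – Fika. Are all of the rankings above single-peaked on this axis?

Axis positions: Kiln=1, Ember=2, Cedar=3, Fika=4.
Faction 1 (peak Ember at position 2): ranking walks positions 2-3-1-4, expanding outward from the peak — single-peaked.
Faction 2 (peak Ember at position 2): ranking walks positions 2-3-4-1, expanding outward from the peak — single-peaked.
Faction 3 (peak Cedar at position 3): ranking walks positions 3-2-4-1, expanding outward from the peak — single-peaked.
Faction 4 (peak Cedar at position 3): ranking walks positions 3-4-2-1, expanding outward from the peak — single-peaked.
Faction 5 (peak Ember at position 2): ranking walks positions 2-1-3-4, expanding outward from the peak — single-peaked.
Faction 6 (peak Kiln at position 1): ranking walks positions 1-2-3-4, expanding outward from the peak — single-peaked.
Every ranking is single-peaked on this axis.

yes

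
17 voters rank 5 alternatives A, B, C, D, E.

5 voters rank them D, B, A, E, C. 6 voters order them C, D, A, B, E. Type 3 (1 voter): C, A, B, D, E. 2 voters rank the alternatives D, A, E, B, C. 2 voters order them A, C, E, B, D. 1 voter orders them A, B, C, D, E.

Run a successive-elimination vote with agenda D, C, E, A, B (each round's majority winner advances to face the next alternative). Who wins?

Round 1: D vs C — 7–10, C advances.
Round 2: C vs E — 10–7, C advances.
Round 3: C vs A — 7–10, A advances.
Round 4: A vs B — 12–5, A advances.
The agenda winner is A.

A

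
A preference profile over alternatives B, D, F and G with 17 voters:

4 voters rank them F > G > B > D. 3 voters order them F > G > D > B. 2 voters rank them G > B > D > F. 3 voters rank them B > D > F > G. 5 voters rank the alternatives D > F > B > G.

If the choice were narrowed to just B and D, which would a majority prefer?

Ballots ranking B above D: 4 + 2 + 3 = 9.
Ballots ranking D above B: 17 − 9 = 8.
B wins the head-to-head 9–8.

B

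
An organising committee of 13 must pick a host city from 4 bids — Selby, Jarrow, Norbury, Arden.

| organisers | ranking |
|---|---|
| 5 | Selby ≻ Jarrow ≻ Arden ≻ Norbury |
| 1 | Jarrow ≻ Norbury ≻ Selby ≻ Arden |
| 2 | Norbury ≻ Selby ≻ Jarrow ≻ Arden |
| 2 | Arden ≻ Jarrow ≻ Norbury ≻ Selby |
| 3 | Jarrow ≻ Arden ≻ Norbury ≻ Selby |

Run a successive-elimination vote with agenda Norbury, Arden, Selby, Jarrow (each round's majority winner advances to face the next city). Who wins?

Selby

Round 1: Norbury vs Arden — 3–10, Arden advances.
Round 2: Arden vs Selby — 5–8, Selby advances.
Round 3: Selby vs Jarrow — 7–6, Selby advances.
Selby survives the agenda.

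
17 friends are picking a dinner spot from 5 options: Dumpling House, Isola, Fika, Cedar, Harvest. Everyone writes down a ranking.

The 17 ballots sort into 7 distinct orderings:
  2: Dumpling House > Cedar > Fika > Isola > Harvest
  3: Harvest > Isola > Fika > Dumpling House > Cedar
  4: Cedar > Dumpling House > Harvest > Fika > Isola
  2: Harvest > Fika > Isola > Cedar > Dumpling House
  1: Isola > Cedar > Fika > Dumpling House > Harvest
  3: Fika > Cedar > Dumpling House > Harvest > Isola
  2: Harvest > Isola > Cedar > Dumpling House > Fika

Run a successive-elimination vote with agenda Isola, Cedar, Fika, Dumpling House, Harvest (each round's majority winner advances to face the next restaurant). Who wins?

Round 1: Isola vs Cedar — 8–9, Cedar advances.
Round 2: Cedar vs Fika — 9–8, Cedar advances.
Round 3: Cedar vs Dumpling House — 12–5, Cedar advances.
Round 4: Cedar vs Harvest — 10–7, Cedar advances.
The agenda winner is Cedar.

Cedar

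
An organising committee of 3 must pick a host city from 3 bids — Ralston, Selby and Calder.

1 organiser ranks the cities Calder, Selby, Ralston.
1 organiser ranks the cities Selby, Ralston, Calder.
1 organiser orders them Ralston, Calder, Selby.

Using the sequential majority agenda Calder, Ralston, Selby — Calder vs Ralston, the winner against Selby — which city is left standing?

Round 1: Calder vs Ralston — 1–2, Ralston advances.
Round 2: Ralston vs Selby — 1–2, Selby advances.
Selby survives the agenda.

Selby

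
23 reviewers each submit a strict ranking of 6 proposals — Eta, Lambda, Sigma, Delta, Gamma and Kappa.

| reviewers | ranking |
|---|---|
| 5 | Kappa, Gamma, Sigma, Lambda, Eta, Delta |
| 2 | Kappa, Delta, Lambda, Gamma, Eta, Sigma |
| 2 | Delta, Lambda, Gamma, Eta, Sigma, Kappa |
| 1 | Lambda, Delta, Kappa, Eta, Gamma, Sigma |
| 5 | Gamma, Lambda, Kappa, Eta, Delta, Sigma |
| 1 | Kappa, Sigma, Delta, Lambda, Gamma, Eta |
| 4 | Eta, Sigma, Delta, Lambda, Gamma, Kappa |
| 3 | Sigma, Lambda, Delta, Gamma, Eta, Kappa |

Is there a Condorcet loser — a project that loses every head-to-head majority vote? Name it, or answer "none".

none

Head-to-head results (23 reviewers):
Eta vs Lambda: 4 for Eta, 19 for Lambda — Lambda by 19–4.
Eta vs Sigma: Eta preferred on 2+2+1+5+4 = 14 ballots; Eta wins 14–9.
Eta–Delta: Eta 14–9.
Eta vs Gamma: Eta is ranked higher on 1+4 = 5 ballots, Gamma on 18. Gamma wins 18–5.
Eta–Kappa: Kappa 14–9.
Lambda vs Sigma: Sigma wins 13–10.
Lambda vs Delta: Lambda wins 14–9.
Lambda vs Gamma: 2+2+1+1+4+3 = 13 for Lambda, 10 for Gamma — Lambda by 13–10.
Lambda vs Kappa: 15 to 8, Lambda.
Sigma vs Delta: Sigma is ranked higher on 5+1+4+3 = 13 ballots, Delta on 10. Sigma wins 13–10.
Sigma–Gamma: Gamma 15–8.
Sigma vs Kappa: Sigma is ranked higher on 2+4+3 = 9 ballots, Kappa on 14. Kappa wins 14–9.
Delta vs Gamma: Delta wins 13–10.
Delta vs Kappa: Kappa wins 13–10.
Gamma vs Kappa: 2+5+4+3 = 14 for Gamma, 9 for Kappa — Gamma by 14–9.
Each project has at least one pairwise win (Eta beats Sigma; Lambda beats Eta; Sigma beats Lambda; Delta beats Gamma; Gamma beats Eta; Kappa beats Eta) — no Condorcet loser.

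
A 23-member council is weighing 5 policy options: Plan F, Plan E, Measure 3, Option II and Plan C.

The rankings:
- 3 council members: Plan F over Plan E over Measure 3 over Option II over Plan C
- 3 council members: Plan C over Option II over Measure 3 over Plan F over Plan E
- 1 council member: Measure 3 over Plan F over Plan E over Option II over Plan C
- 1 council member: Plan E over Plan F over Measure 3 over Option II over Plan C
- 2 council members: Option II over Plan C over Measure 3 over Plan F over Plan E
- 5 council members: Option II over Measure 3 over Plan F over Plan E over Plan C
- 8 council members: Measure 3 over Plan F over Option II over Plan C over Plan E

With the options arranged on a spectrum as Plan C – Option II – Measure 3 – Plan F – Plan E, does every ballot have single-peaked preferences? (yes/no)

yes

Axis positions: Plan C=1, Option II=2, Measure 3=3, Plan F=4, Plan E=5.
Ballot type 1 (peak Plan F at position 4): ranking walks positions 4-5-3-2-1, expanding outward from the peak — single-peaked.
Ballot type 2 (peak Plan C at position 1): ranking walks positions 1-2-3-4-5, expanding outward from the peak — single-peaked.
Ballot type 3 (peak Measure 3 at position 3): ranking walks positions 3-4-5-2-1, expanding outward from the peak — single-peaked.
Ballot type 4 (peak Plan E at position 5): ranking walks positions 5-4-3-2-1, expanding outward from the peak — single-peaked.
Ballot type 5 (peak Option II at position 2): ranking walks positions 2-1-3-4-5, expanding outward from the peak — single-peaked.
Ballot type 6 (peak Option II at position 2): ranking walks positions 2-3-4-5-1, expanding outward from the peak — single-peaked.
Ballot type 7 (peak Measure 3 at position 3): ranking walks positions 3-4-2-1-5, expanding outward from the peak — single-peaked.
Every ranking is single-peaked on this axis.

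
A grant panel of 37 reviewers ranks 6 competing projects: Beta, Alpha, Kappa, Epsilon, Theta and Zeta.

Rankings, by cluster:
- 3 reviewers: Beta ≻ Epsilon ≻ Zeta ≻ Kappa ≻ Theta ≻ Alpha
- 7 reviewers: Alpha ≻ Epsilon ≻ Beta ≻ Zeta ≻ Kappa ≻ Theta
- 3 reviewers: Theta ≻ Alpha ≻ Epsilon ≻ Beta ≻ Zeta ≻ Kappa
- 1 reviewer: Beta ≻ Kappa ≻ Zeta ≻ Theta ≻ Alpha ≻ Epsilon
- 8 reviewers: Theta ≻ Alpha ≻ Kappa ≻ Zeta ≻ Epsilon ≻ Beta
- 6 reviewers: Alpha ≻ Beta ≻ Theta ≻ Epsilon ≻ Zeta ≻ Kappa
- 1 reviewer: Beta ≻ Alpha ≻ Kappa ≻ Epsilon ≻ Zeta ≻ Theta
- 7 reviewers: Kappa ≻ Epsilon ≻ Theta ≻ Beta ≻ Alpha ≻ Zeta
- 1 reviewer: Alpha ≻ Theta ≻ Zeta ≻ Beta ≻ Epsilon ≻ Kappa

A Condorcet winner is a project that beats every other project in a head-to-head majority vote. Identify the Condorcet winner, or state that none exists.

Pairwise majorities:
Beta vs Alpha: Beta preferred on 3+1+1+7 = 12 ballots; Alpha wins 25–12.
Beta vs Kappa: Beta wins 22–15.
Beta vs Epsilon: Epsilon wins 25–12.
Beta vs Theta: 18 to 19, Theta.
Beta vs Zeta: Beta is ranked higher on 28 ballots, Zeta on 9. Beta wins 28–9.
Alpha vs Kappa: 7+3+8+6+1+1 = 26 for Alpha, 11 for Kappa — Alpha by 26–11.
Alpha vs Epsilon: 27 to 10, Alpha.
Alpha vs Theta: Alpha preferred on 7+6+1+1 = 15 ballots; Theta wins 22–15.
Alpha vs Zeta: Alpha preferred on 33 ballots; Alpha wins 33–4.
Kappa vs Epsilon: Epsilon, 20–17.
Kappa vs Theta: 19 to 18, Kappa.
Kappa vs Zeta: Kappa is ranked higher on 1+8+1+7 = 17 ballots, Zeta on 20. Zeta wins 20–17.
Epsilon vs Theta: Theta wins 19–18.
Epsilon vs Zeta: Epsilon, 27–10.
Theta vs Zeta: 25 to 12, Theta.
Each project drops at least one matchup (Beta loses to Alpha; Alpha loses to Theta; Kappa loses to Beta; Epsilon loses to Alpha; Theta loses to Kappa; Zeta loses to Beta); the cycle Beta → Kappa → Theta → Beta rules out a Condorcet winner.

none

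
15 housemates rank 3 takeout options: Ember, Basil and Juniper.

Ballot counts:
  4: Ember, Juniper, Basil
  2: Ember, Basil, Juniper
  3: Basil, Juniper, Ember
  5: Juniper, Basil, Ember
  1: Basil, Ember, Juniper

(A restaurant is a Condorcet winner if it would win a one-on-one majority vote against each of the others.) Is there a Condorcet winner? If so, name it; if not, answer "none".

Head-to-head results (15 friends):
Ember vs Basil: Basil, 9–6.
Ember vs Juniper: Juniper, 8–7.
Basil vs Juniper: Juniper wins 9–6.
Juniper wins every pairwise contest, so Juniper is the Condorcet winner.

Juniper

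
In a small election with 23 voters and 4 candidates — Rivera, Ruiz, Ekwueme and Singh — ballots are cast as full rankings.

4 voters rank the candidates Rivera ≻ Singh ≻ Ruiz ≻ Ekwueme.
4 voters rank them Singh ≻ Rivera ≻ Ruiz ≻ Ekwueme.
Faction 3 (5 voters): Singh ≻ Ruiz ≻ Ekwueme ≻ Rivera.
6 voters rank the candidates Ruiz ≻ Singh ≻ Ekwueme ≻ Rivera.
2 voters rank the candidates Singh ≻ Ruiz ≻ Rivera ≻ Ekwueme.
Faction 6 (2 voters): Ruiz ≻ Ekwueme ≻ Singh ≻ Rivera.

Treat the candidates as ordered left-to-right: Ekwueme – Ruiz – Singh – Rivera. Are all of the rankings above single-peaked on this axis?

Axis positions: Ekwueme=1, Ruiz=2, Singh=3, Rivera=4.
Faction 1 (peak Rivera at position 4): ranking walks positions 4-3-2-1, expanding outward from the peak — single-peaked.
Faction 2 (peak Singh at position 3): ranking walks positions 3-4-2-1, expanding outward from the peak — single-peaked.
Faction 3 (peak Singh at position 3): ranking walks positions 3-2-1-4, expanding outward from the peak — single-peaked.
Faction 4 (peak Ruiz at position 2): ranking walks positions 2-3-1-4, expanding outward from the peak — single-peaked.
Faction 5 (peak Singh at position 3): ranking walks positions 3-2-4-1, expanding outward from the peak — single-peaked.
Faction 6 (peak Ruiz at position 2): ranking walks positions 2-1-3-4, expanding outward from the peak — single-peaked.
Every ranking is single-peaked on this axis.

yes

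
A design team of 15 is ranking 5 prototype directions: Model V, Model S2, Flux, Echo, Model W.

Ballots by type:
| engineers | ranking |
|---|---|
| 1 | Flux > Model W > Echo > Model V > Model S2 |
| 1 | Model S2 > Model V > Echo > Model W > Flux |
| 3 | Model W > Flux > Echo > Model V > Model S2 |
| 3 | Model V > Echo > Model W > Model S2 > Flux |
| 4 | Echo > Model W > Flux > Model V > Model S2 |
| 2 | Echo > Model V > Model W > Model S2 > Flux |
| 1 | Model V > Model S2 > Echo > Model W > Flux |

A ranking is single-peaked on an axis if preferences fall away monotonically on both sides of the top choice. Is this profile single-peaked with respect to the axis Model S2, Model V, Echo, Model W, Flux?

yes

Axis positions: Model S2=1, Model V=2, Echo=3, Model W=4, Flux=5.
Type 1 (peak Flux at position 5): ranking walks positions 5-4-3-2-1, expanding outward from the peak — single-peaked.
Type 2 (peak Model S2 at position 1): ranking walks positions 1-2-3-4-5, expanding outward from the peak — single-peaked.
Type 3 (peak Model W at position 4): ranking walks positions 4-5-3-2-1, expanding outward from the peak — single-peaked.
Type 4 (peak Model V at position 2): ranking walks positions 2-3-4-1-5, expanding outward from the peak — single-peaked.
Type 5 (peak Echo at position 3): ranking walks positions 3-4-5-2-1, expanding outward from the peak — single-peaked.
Type 6 (peak Echo at position 3): ranking walks positions 3-2-4-1-5, expanding outward from the peak — single-peaked.
Type 7 (peak Model V at position 2): ranking walks positions 2-1-3-4-5, expanding outward from the peak — single-peaked.
Every ranking is single-peaked on this axis.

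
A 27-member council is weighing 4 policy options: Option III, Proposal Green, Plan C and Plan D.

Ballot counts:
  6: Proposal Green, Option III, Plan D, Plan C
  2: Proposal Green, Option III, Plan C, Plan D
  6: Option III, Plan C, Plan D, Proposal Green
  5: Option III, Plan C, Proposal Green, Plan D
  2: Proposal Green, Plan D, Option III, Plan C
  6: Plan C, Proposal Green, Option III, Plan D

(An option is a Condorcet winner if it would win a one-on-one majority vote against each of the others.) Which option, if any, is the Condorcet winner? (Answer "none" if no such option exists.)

Head-to-head results (27 council members):
Option III vs Proposal Green: Option III is ranked higher on 6+5 = 11 ballots, Proposal Green on 16. Proposal Green wins 16–11.
Option III vs Plan C: Option III is ranked higher on 6+2+6+5+2 = 21 ballots, Plan C on 6. Option III wins 21–6.
Option III vs Plan D: 25 to 2, Option III.
Proposal Green vs Plan C: Proposal Green is ranked higher on 6+2+2 = 10 ballots, Plan C on 17. Plan C wins 17–10.
Proposal Green vs Plan D: 6+2+5+2+6 = 21 for Proposal Green, 6 for Plan D — Proposal Green by 21–6.
Plan C vs Plan D: 2+6+5+6 = 19 for Plan C, 8 for Plan D — Plan C by 19–8.
Each option drops at least one matchup (Option III loses to Proposal Green; Proposal Green loses to Plan C; Plan C loses to Option III; Plan D loses to Option III); the cycle Option III → Plan C → Proposal Green → Option III rules out a Condorcet winner.

none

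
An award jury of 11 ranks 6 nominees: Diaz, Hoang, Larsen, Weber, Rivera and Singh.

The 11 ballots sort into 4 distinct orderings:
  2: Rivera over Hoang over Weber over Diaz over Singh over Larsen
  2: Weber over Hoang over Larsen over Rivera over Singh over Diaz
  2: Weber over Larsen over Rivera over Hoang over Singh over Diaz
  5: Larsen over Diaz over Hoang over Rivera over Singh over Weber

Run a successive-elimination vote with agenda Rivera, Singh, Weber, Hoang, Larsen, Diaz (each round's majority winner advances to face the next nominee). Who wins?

Round 1: Rivera vs Singh — 11–0, Rivera advances.
Round 2: Rivera vs Weber — 7–4, Rivera advances.
Round 3: Rivera vs Hoang — 4–7, Hoang advances.
Round 4: Hoang vs Larsen — 4–7, Larsen advances.
Round 5: Larsen vs Diaz — 9–2, Larsen advances.
The agenda winner is Larsen.

Larsen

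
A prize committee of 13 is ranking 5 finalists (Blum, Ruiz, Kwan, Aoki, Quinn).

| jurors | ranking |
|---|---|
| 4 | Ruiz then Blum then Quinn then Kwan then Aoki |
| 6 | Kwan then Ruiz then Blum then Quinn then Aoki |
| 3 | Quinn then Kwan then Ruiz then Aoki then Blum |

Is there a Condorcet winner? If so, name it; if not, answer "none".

Pairwise majorities:
Blum vs Ruiz: Ruiz, 13–0.
Blum vs Kwan: Blum preferred on 4 ballots; Kwan wins 9–4.
Blum vs Aoki: 10 to 3, Blum.
Blum vs Quinn: 10 to 3, Blum.
Ruiz vs Kwan: Ruiz is ranked higher on 4 ballots, Kwan on 9. Kwan wins 9–4.
Ruiz vs Aoki: Ruiz is ranked higher on 4+6+3 = 13 ballots, Aoki on 0. Ruiz wins 13–0.
Ruiz vs Quinn: 4+6 = 10 for Ruiz, 3 for Quinn — Ruiz by 10–3.
Kwan vs Aoki: Kwan preferred on 4+6+3 = 13 ballots; Kwan wins 13–0.
Kwan vs Quinn: 6 for Kwan, 7 for Quinn — Quinn by 7–6.
Aoki–Quinn: Quinn 13–0.
Every nominee loses at least once (Blum loses to Ruiz; Ruiz loses to Kwan; Kwan loses to Quinn; Aoki loses to Blum; Quinn loses to Blum). The majority relation contains the cycle Blum beats Quinn beats Kwan beats Blum, so there is no Condorcet winner.

none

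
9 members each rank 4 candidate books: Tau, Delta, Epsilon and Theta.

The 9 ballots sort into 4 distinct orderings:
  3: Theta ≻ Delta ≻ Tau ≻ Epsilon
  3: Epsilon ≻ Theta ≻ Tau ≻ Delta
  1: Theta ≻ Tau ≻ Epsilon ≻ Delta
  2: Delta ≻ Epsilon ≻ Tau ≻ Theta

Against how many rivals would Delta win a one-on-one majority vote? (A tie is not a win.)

2

Delta against each rival (9 members):
Delta vs Tau: Delta preferred on 3+2 = 5 ballots; Delta wins 5–4.
Delta–Epsilon: Delta 5–4.
Delta vs Theta: Theta, 7–2.
Delta beats Tau, Epsilon; loses to Theta — 2 pairwise wins.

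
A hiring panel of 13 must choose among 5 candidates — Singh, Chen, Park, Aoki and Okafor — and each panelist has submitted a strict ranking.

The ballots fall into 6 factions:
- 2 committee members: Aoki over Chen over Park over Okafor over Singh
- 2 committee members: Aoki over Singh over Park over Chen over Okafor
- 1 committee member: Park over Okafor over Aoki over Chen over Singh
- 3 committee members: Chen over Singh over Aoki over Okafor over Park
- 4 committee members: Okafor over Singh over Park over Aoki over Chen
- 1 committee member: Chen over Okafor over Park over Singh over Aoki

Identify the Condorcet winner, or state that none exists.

none

Pairwise majorities:
Singh–Chen: Chen 7–6.
Singh vs Park: Singh wins 9–4.
Singh vs Aoki: Singh wins 8–5.
Singh vs Okafor: Okafor wins 8–5.
Chen–Park: Park 7–6.
Chen vs Aoki: Aoki wins 9–4.
Chen vs Okafor: Chen, 8–5.
Park vs Aoki: Aoki, 7–6.
Park–Okafor: Okafor 8–5.
Aoki vs Okafor: Aoki wins 7–6.
Every candidate loses at least once (Singh loses to Chen; Chen loses to Park; Park loses to Singh; Aoki loses to Singh; Okafor loses to Chen). The majority relation contains the cycle Singh beats Park beats Chen beats Singh, so there is no Condorcet winner.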